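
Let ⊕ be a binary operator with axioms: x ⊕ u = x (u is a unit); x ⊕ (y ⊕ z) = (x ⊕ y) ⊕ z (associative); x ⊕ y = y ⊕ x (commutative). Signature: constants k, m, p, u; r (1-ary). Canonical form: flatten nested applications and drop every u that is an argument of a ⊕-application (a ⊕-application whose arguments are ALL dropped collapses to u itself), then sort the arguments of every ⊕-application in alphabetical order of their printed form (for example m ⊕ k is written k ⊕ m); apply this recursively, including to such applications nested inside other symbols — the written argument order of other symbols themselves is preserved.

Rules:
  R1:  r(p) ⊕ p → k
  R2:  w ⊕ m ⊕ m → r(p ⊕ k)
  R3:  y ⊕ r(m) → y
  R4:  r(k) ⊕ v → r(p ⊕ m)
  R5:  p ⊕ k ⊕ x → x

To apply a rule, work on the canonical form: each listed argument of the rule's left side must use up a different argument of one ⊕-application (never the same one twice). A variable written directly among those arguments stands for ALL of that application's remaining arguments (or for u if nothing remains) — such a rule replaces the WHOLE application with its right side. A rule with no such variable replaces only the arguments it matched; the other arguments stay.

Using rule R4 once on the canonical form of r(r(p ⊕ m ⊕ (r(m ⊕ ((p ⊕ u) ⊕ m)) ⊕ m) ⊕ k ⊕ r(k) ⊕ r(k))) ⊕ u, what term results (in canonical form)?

Answer: r(r(r(m ⊕ p)))

Derivation:
Canonical form:  r(r(k ⊕ m ⊕ m ⊕ p ⊕ r(k) ⊕ r(k) ⊕ r(m ⊕ m ⊕ p)))
Apply R4:  consuming r(k);  v := k ⊕ m ⊕ m ⊕ p ⊕ r(k) ⊕ r(m ⊕ m ⊕ p)
Every leftover argument binds to the variable; the entire application is replaced.
Result:  r(r(r(m ⊕ p)))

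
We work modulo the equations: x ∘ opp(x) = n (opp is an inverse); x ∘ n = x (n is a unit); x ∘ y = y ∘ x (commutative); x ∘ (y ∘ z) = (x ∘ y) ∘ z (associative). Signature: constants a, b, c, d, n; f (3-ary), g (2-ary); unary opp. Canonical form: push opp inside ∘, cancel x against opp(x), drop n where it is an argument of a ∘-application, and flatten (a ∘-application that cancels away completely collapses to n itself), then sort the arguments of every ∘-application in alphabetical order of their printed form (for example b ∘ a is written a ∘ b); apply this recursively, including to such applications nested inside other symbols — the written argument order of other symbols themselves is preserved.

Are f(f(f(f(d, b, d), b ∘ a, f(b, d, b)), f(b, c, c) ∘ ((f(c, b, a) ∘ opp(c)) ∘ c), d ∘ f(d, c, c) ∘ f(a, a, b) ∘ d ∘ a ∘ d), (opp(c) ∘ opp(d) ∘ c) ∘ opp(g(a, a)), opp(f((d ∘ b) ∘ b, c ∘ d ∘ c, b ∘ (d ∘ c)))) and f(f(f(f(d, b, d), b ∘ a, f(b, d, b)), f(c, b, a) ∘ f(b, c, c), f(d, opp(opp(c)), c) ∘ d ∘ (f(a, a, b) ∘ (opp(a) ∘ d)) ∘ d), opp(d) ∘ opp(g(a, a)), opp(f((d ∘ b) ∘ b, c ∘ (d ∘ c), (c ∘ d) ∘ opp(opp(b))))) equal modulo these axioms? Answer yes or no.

Left:  f(f(f(f(d, b, d), b ∘ a, f(b, d, b)), f(b, c, c) ∘ ((f(c, b, a) ∘ opp(c)) ∘ c), d ∘ f(d, c, c) ∘ f(a, a, b) ∘ d ∘ a ∘ d), (opp(c) ∘ opp(d) ∘ c) ∘ opp(g(a, a)), opp(f((d ∘ b) ∘ b, c ∘ d ∘ c, b ∘ (d ∘ c))))
  Work inside:  f(b, c, c) ∘ ((f(c, b, a) ∘ opp(c)) ∘ c)
  Cancel:  c cancels
  Collect:  f(b, c, c) ∘ f(c, b, a)
  Rebuild:  f(f(f(f(d, b, d), a ∘ b, f(b, d, b)), f(b, c, c) ∘ f(c, b, a), a ∘ d ∘ d ∘ d ∘ f(a, a, b) ∘ f(d, c, c)), opp(d) ∘ opp(g(a, a)), opp(f(b ∘ b ∘ d, c ∘ c ∘ d, b ∘ c ∘ d)))
Right:  f(f(f(f(d, b, d), b ∘ a, f(b, d, b)), f(c, b, a) ∘ f(b, c, c), f(d, opp(opp(c)), c) ∘ d ∘ (f(a, a, b) ∘ (opp(a) ∘ d)) ∘ d), opp(d) ∘ opp(g(a, a)), opp(f((d ∘ b) ∘ b, c ∘ (d ∘ c), (c ∘ d) ∘ opp(opp(b)))))
  Descend into:  f(d, opp(opp(c)), c) ∘ d ∘ (f(a, a, b) ∘ (opp(a) ∘ d)) ∘ d
  Push opp inside:  distribute opp over ∘ and collapse double opp
  Combine occurrences:  f(d, c, c) ∘ d ∘ d ∘ d ∘ f(a, a, b) ∘ opp(a)
  Sort arguments:  d ∘ d ∘ d ∘ f(a, a, b) ∘ f(d, c, c) ∘ opp(a)
  Put back:  f(f(f(f(d, b, d), a ∘ b, f(b, d, b)), f(b, c, c) ∘ f(c, b, a), d ∘ d ∘ d ∘ f(a, a, b) ∘ f(d, c, c) ∘ opp(a)), opp(d) ∘ opp(g(a, a)), opp(f(b ∘ b ∘ d, c ∘ c ∘ d, b ∘ c ∘ d)))

Answer: no — f(f(f(f(d, b, d), a ∘ b, f(b, d, b)), f(b, c, c) ∘ f(c, b, a), a ∘ d ∘ d ∘ d ∘ f(a, a, b) ∘ f(d, c, c)), opp(d) ∘ opp(g(a, a)), opp(f(b ∘ b ∘ d, c ∘ c ∘ d, b ∘ c ∘ d))) vs f(f(f(f(d, b, d), a ∘ b, f(b, d, b)), f(b, c, c) ∘ f(c, b, a), d ∘ d ∘ d ∘ f(a, a, b) ∘ f(d, c, c) ∘ opp(a)), opp(d) ∘ opp(g(a, a)), opp(f(b ∘ b ∘ d, c ∘ c ∘ d, b ∘ c ∘ d)))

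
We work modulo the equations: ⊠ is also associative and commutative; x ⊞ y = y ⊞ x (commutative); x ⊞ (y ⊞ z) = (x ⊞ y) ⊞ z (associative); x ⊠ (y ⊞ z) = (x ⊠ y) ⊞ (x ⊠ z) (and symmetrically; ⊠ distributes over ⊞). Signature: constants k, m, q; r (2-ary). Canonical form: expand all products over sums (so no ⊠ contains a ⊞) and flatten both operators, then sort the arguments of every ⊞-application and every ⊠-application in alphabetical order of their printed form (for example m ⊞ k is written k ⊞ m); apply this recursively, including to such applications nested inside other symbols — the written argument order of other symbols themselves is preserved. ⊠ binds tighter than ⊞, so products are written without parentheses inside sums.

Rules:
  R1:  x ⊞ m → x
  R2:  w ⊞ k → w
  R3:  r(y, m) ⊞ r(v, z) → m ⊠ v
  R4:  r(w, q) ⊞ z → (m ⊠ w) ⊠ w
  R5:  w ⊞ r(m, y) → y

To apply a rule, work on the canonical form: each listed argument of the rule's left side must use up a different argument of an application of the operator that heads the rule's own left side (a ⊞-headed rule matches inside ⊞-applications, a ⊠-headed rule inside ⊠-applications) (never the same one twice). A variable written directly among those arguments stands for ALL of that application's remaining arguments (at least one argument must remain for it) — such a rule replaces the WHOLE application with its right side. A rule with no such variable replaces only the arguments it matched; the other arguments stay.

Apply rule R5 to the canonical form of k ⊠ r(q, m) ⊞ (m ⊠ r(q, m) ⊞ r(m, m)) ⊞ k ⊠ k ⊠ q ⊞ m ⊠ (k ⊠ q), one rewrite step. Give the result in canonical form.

Answer: m

Derivation:
Canonical form:  k ⊠ k ⊠ q ⊞ k ⊠ m ⊠ q ⊞ k ⊠ r(q, m) ⊞ m ⊠ r(q, m) ⊞ r(m, m)
Apply R5:  consuming r(m, m);  w := k ⊠ k ⊠ q ⊞ k ⊠ m ⊠ q ⊞ k ⊠ r(q, m) ⊞ m ⊠ r(q, m), y := m
The variable takes the whole remainder — replace the entire application.
Giving:  m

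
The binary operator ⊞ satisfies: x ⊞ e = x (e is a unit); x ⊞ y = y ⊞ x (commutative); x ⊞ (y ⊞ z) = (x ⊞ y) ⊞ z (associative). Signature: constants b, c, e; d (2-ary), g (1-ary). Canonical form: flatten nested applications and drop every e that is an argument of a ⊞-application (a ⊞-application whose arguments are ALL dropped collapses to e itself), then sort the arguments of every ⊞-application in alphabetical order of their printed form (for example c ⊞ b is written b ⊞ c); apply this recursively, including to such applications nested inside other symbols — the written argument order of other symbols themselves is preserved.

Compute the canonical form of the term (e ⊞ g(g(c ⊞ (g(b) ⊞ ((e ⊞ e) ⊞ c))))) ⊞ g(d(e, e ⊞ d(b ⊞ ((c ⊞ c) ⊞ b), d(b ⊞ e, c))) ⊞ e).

Answer: g(d(e, d(b ⊞ b ⊞ c ⊞ c, d(b, c)))) ⊞ g(g(c ⊞ c ⊞ g(b)))

Derivation:
Flatten:  e ⊞ g(g(c ⊞ (g(b) ⊞ ((e ⊞ e) ⊞ c)))) ⊞ g(d(e, e ⊞ d(b ⊞ ((c ⊞ c) ⊞ b), d(b ⊞ e, c))) ⊞ e)
Simplify inside:  g(g(c ⊞ (g(b) ⊞ ((e ⊞ e) ⊞ c))))  →  g(g(c ⊞ c ⊞ g(b)))
Simplify inside:  g(d(e, e ⊞ d(b ⊞ ((c ⊞ c) ⊞ b), d(b ⊞ e, c))) ⊞ e)  →  g(d(e, d(b ⊞ b ⊞ c ⊞ c, d(b, c))))
Drop the unit:  drop e
Sort arguments:  g(d(e, d(b ⊞ b ⊞ c ⊞ c, d(b, c)))) ⊞ g(g(c ⊞ c ⊞ g(b)))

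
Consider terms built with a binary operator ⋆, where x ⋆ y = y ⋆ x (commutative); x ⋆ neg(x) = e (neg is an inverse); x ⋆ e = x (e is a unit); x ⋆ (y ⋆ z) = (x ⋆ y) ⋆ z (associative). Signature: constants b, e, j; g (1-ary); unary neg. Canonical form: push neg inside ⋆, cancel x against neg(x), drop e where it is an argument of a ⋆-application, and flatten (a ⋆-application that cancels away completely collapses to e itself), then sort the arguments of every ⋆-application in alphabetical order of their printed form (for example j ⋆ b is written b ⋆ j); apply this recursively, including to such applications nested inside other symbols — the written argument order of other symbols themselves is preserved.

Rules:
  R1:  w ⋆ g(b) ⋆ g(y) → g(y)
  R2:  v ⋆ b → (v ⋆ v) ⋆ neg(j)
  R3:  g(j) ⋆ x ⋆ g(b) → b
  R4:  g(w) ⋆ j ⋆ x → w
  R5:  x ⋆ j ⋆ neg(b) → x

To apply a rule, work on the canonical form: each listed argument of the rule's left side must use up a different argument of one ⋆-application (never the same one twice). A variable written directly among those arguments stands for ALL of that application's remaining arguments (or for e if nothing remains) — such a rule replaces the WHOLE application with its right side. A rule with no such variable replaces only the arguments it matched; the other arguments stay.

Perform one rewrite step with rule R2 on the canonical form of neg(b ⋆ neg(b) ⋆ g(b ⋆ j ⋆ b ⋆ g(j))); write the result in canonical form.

Canonical form:  neg(g(b ⋆ b ⋆ g(j) ⋆ j))
R2 matches:  uses b;  v := b ⋆ g(j) ⋆ j
The variable takes the whole remainder — replace the entire application.
New term:  neg(g(b ⋆ b ⋆ g(j) ⋆ g(j) ⋆ j))

Answer: neg(g(b ⋆ b ⋆ g(j) ⋆ g(j) ⋆ j))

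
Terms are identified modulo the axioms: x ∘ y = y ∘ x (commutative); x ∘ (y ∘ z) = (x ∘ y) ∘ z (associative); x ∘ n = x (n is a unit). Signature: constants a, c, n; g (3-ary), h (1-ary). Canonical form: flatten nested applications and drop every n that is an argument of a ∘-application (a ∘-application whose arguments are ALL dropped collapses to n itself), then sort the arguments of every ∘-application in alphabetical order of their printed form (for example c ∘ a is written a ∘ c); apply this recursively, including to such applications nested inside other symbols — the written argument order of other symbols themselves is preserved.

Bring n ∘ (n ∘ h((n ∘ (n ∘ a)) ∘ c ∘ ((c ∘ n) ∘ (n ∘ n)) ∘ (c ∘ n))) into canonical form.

Answer: h(a ∘ c ∘ c ∘ c)

Derivation:
Merge nested applications:  n ∘ n ∘ h((n ∘ (n ∘ a)) ∘ c ∘ ((c ∘ n) ∘ (n ∘ n)) ∘ (c ∘ n))
Simplify inside:  h((n ∘ (n ∘ a)) ∘ c ∘ ((c ∘ n) ∘ (n ∘ n)) ∘ (c ∘ n))  →  h(a ∘ c ∘ c ∘ c)
Unit:  drop n (×2)
Order the arguments:  h(a ∘ c ∘ c ∘ c)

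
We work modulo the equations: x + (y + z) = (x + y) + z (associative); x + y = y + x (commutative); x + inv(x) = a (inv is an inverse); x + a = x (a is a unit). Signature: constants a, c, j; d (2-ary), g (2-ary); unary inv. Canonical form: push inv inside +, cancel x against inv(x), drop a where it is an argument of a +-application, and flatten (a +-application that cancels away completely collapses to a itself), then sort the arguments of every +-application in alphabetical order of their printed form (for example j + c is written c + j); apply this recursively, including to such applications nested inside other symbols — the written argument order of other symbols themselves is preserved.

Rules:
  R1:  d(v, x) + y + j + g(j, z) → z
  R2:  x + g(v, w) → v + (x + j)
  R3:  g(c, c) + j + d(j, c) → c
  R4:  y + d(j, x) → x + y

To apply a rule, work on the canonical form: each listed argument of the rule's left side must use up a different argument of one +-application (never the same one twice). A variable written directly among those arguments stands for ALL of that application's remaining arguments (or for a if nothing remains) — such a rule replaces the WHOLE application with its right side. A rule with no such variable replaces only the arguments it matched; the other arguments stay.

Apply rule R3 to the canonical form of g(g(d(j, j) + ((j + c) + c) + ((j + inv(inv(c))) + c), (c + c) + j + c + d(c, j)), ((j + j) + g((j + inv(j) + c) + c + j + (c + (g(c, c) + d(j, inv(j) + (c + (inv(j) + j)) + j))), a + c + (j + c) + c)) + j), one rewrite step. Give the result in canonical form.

Canonical form:  g(g(c + c + c + c + d(j, j) + j + j, c + c + c + d(c, j) + j), g(c + c + c + d(j, c) + g(c, c) + j, c + c + c + j) + j + j + j)
R3 matches:  uses d(j, c), g(c, c), j
Result:  g(g(c + c + c + c + d(j, j) + j + j, c + c + c + d(c, j) + j), g(c + c + c + c, c + c + c + j) + j + j + j)

Answer: g(g(c + c + c + c + d(j, j) + j + j, c + c + c + d(c, j) + j), g(c + c + c + c, c + c + c + j) + j + j + j)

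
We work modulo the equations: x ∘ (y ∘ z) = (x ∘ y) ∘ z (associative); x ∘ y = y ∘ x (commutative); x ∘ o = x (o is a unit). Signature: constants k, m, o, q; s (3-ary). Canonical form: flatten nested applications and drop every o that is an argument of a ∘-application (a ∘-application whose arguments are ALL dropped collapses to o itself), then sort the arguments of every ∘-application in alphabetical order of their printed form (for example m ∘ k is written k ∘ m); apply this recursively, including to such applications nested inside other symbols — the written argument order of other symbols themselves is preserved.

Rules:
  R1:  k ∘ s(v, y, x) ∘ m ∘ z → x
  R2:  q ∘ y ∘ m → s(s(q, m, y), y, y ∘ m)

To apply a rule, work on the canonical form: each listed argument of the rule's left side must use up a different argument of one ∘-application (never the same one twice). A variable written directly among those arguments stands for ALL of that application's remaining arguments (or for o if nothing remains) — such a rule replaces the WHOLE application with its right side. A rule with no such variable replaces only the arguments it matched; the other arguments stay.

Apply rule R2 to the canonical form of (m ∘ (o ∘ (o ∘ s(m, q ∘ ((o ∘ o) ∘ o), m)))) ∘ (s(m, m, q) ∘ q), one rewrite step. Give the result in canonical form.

Answer: s(s(q, m, s(m, m, q) ∘ s(m, q, m)), s(m, m, q) ∘ s(m, q, m), m ∘ s(m, m, q) ∘ s(m, q, m))

Derivation:
Canonical form:  m ∘ q ∘ s(m, m, q) ∘ s(m, q, m)
R2 matches:  uses m, q;  y := s(m, m, q) ∘ s(m, q, m)
The extension variable absorbs all remaining arguments, so the whole application is rewritten.
Giving:  s(s(q, m, s(m, m, q) ∘ s(m, q, m)), s(m, m, q) ∘ s(m, q, m), m ∘ s(m, m, q) ∘ s(m, q, m))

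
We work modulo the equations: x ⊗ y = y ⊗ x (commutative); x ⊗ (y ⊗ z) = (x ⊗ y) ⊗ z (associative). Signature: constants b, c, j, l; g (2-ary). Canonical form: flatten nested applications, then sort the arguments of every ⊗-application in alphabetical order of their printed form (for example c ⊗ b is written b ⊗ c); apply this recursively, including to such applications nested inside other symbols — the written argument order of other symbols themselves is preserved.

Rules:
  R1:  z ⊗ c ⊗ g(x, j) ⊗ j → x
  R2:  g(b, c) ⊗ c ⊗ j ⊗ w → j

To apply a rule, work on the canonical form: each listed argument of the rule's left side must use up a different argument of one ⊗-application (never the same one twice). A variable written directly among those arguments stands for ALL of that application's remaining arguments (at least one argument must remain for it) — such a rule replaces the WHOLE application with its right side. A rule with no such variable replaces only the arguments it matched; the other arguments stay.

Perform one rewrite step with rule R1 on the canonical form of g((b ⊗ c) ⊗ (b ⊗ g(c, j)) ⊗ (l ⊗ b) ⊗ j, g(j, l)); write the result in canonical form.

Answer: g(c, g(j, l))

Derivation:
Canonical form:  g(b ⊗ b ⊗ b ⊗ c ⊗ g(c, j) ⊗ j ⊗ l, g(j, l))
R1 matches:  uses c, g(c, j), j;  x := c, z := b ⊗ b ⊗ b ⊗ l
Every leftover argument binds to the variable; the entire application is replaced.
New term:  g(c, g(j, l))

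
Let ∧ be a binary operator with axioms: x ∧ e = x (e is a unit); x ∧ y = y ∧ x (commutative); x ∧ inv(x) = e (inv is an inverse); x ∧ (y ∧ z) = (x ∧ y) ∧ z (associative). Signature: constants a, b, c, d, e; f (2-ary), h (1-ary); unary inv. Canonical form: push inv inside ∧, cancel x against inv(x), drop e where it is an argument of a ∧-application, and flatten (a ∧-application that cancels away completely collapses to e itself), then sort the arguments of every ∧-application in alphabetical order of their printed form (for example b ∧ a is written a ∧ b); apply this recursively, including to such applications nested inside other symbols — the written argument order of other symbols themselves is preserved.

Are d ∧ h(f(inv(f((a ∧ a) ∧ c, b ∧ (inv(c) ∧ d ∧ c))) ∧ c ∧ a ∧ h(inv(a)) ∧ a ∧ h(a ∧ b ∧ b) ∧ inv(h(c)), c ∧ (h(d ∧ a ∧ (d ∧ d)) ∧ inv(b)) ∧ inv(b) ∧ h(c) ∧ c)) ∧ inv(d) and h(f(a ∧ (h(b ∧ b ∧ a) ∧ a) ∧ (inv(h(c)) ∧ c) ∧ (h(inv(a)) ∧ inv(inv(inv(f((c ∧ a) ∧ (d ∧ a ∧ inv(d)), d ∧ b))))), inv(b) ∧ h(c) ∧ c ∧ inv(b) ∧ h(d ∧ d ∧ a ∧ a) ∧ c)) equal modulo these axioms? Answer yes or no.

Left:  d ∧ h(f(inv(f((a ∧ a) ∧ c, b ∧ (inv(c) ∧ d ∧ c))) ∧ c ∧ a ∧ h(inv(a)) ∧ a ∧ h(a ∧ b ∧ b) ∧ inv(h(c)), c ∧ (h(d ∧ a ∧ (d ∧ d)) ∧ inv(b)) ∧ inv(b) ∧ h(c) ∧ c)) ∧ inv(d)
  Cancel:  d cancels
  Collect terms:  h(f(a ∧ a ∧ c ∧ h(a ∧ b ∧ b) ∧ h(inv(a)) ∧ inv(f(a ∧ a ∧ c, b ∧ d)) ∧ inv(h(c)), c ∧ c ∧ h(a ∧ d ∧ d ∧ d) ∧ h(c) ∧ inv(b) ∧ inv(b)))
Right:  h(f(a ∧ (h(b ∧ b ∧ a) ∧ a) ∧ (inv(h(c)) ∧ c) ∧ (h(inv(a)) ∧ inv(inv(inv(f((c ∧ a) ∧ (d ∧ a ∧ inv(d)), d ∧ b))))), inv(b) ∧ h(c) ∧ c ∧ inv(b) ∧ h(d ∧ d ∧ a ∧ a) ∧ c))
  Descend into:  a ∧ (h(b ∧ b ∧ a) ∧ a) ∧ (inv(h(c)) ∧ c) ∧ (h(inv(a)) ∧ inv(inv(inv(f((c ∧ a) ∧ (d ∧ a ∧ inv(d)), d ∧ b)))))
  Push inv inside:  distribute inv over ∧ and collapse double inv
  Collect:  a ∧ a ∧ h(a ∧ b ∧ b) ∧ inv(h(c)) ∧ c ∧ h(inv(a)) ∧ inv(f(a ∧ a ∧ c, b ∧ d))
  Order the arguments:  a ∧ a ∧ c ∧ h(a ∧ b ∧ b) ∧ h(inv(a)) ∧ inv(f(a ∧ a ∧ c, b ∧ d)) ∧ inv(h(c))
  Reassemble:  h(f(a ∧ a ∧ c ∧ h(a ∧ b ∧ b) ∧ h(inv(a)) ∧ inv(f(a ∧ a ∧ c, b ∧ d)) ∧ inv(h(c)), c ∧ c ∧ h(a ∧ a ∧ d ∧ d) ∧ h(c) ∧ inv(b) ∧ inv(b)))

Answer: no — h(f(a ∧ a ∧ c ∧ h(a ∧ b ∧ b) ∧ h(inv(a)) ∧ inv(f(a ∧ a ∧ c, b ∧ d)) ∧ inv(h(c)), c ∧ c ∧ h(a ∧ d ∧ d ∧ d) ∧ h(c) ∧ inv(b) ∧ inv(b))) vs h(f(a ∧ a ∧ c ∧ h(a ∧ b ∧ b) ∧ h(inv(a)) ∧ inv(f(a ∧ a ∧ c, b ∧ d)) ∧ inv(h(c)), c ∧ c ∧ h(a ∧ a ∧ d ∧ d) ∧ h(c) ∧ inv(b) ∧ inv(b)))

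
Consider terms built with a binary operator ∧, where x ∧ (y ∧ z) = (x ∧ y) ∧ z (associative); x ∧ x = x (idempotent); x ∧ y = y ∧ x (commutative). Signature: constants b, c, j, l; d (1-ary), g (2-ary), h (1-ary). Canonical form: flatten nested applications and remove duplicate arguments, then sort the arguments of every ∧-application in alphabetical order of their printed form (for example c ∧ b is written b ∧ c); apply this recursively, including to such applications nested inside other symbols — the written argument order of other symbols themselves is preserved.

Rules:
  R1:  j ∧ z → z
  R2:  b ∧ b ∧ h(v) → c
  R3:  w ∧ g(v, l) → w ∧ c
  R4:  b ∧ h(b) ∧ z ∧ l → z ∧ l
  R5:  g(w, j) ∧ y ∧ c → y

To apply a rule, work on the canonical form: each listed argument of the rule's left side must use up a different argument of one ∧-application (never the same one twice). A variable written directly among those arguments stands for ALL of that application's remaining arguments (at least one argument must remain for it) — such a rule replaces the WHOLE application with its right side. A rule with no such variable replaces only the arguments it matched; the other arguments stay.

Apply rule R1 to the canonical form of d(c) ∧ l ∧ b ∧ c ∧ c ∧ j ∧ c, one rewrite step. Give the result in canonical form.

Canonical form:  b ∧ c ∧ d(c) ∧ j ∧ l
R1 matches:  uses j;  z := b ∧ c ∧ d(c) ∧ l
The variable takes the whole remainder — replace the entire application.
Giving:  b ∧ c ∧ d(c) ∧ l

Answer: b ∧ c ∧ d(c) ∧ l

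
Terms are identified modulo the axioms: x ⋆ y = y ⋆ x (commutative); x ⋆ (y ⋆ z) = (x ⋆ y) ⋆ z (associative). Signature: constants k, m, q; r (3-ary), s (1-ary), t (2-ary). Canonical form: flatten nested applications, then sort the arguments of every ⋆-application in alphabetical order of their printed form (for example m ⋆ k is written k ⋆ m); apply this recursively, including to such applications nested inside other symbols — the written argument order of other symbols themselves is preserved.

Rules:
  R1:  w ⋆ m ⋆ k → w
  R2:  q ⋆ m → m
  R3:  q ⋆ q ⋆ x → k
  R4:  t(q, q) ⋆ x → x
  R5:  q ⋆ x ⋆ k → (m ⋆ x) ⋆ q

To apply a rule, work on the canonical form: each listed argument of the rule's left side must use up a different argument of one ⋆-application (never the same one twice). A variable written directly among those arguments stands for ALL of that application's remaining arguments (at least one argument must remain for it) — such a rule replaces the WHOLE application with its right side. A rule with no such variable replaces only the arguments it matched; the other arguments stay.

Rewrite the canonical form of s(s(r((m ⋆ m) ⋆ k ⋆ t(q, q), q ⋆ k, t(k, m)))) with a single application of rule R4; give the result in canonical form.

Canonical form:  s(s(r(k ⋆ m ⋆ m ⋆ t(q, q), k ⋆ q, t(k, m))))
Match R4:  consume t(q, q);  x := k ⋆ m ⋆ m
The extension variable absorbs all remaining arguments, so the whole application is rewritten.
New term:  s(s(r(k ⋆ m ⋆ m, k ⋆ q, t(k, m))))

Answer: s(s(r(k ⋆ m ⋆ m, k ⋆ q, t(k, m))))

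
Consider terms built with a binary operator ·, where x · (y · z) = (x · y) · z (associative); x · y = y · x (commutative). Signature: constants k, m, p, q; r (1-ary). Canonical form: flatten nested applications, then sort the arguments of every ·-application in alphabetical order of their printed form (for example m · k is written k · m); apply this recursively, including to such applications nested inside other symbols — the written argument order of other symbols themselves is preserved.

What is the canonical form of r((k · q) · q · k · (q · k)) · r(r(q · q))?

Canonicalize subterm:  r((k · q) · q · k · (q · k))  →  r(k · k · k · q · q · q)
Order the arguments:  r(k · k · k · q · q · q) · r(r(q · q))

Answer: r(k · k · k · q · q · q) · r(r(q · q))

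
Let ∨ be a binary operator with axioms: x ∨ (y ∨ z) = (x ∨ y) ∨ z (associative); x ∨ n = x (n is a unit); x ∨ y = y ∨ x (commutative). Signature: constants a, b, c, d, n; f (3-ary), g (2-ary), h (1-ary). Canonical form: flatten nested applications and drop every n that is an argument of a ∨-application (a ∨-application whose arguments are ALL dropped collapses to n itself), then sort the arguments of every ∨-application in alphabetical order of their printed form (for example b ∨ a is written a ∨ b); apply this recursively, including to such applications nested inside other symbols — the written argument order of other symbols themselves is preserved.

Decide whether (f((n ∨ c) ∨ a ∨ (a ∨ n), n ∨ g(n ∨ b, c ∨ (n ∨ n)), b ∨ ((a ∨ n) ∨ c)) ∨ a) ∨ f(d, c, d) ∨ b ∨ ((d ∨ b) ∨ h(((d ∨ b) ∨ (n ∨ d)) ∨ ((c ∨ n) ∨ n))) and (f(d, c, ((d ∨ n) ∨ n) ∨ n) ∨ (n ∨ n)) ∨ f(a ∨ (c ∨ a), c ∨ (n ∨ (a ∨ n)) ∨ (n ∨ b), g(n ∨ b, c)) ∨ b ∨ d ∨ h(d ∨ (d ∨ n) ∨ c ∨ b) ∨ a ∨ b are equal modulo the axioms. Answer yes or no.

Left:  (f((n ∨ c) ∨ a ∨ (a ∨ n), n ∨ g(n ∨ b, c ∨ (n ∨ n)), b ∨ ((a ∨ n) ∨ c)) ∨ a) ∨ f(d, c, d) ∨ b ∨ ((d ∨ b) ∨ h(((d ∨ b) ∨ (n ∨ d)) ∨ ((c ∨ n) ∨ n)))
  Merge nested applications:  f((n ∨ c) ∨ a ∨ (a ∨ n), n ∨ g(n ∨ b, c ∨ (n ∨ n)), b ∨ ((a ∨ n) ∨ c)) ∨ a ∨ f(d, c, d) ∨ b ∨ d ∨ b ∨ h(((d ∨ b) ∨ (n ∨ d)) ∨ ((c ∨ n) ∨ n))
  Inside:  f((n ∨ c) ∨ a ∨ (a ∨ n), n ∨ g(n ∨ b, c ∨ (n ∨ n)), b ∨ ((a ∨ n) ∨ c))  →  f(a ∨ a ∨ c, g(b, c), a ∨ b ∨ c)
  Inside:  h(((d ∨ b) ∨ (n ∨ d)) ∨ ((c ∨ n) ∨ n))  →  h(b ∨ c ∨ d ∨ d)
  Sort:  a ∨ b ∨ b ∨ d ∨ f(a ∨ a ∨ c, g(b, c), a ∨ b ∨ c) ∨ f(d, c, d) ∨ h(b ∨ c ∨ d ∨ d)
Right:  (f(d, c, ((d ∨ n) ∨ n) ∨ n) ∨ (n ∨ n)) ∨ f(a ∨ (c ∨ a), c ∨ (n ∨ (a ∨ n)) ∨ (n ∨ b), g(n ∨ b, c)) ∨ b ∨ d ∨ h(d ∨ (d ∨ n) ∨ c ∨ b) ∨ a ∨ b
  Merge nested applications:  f(d, c, ((d ∨ n) ∨ n) ∨ n) ∨ n ∨ n ∨ f(a ∨ (c ∨ a), c ∨ (n ∨ (a ∨ n)) ∨ (n ∨ b), g(n ∨ b, c)) ∨ b ∨ d ∨ h(d ∨ (d ∨ n) ∨ c ∨ b) ∨ a ∨ b
  Inside:  f(d, c, ((d ∨ n) ∨ n) ∨ n)  →  f(d, c, d)
  Inside:  f(a ∨ (c ∨ a), c ∨ (n ∨ (a ∨ n)) ∨ (n ∨ b), g(n ∨ b, c))  →  f(a ∨ a ∨ c, a ∨ b ∨ c, g(b, c))
  Simplify inside:  h(d ∨ (d ∨ n) ∨ c ∨ b)  →  h(b ∨ c ∨ d ∨ d)
  Unit:  drop n (×2)
  Order the arguments:  a ∨ b ∨ b ∨ d ∨ f(a ∨ a ∨ c, a ∨ b ∨ c, g(b, c)) ∨ f(d, c, d) ∨ h(b ∨ c ∨ d ∨ d)

Answer: no — a ∨ b ∨ b ∨ d ∨ f(a ∨ a ∨ c, g(b, c), a ∨ b ∨ c) ∨ f(d, c, d) ∨ h(b ∨ c ∨ d ∨ d) vs a ∨ b ∨ b ∨ d ∨ f(a ∨ a ∨ c, a ∨ b ∨ c, g(b, c)) ∨ f(d, c, d) ∨ h(b ∨ c ∨ d ∨ d)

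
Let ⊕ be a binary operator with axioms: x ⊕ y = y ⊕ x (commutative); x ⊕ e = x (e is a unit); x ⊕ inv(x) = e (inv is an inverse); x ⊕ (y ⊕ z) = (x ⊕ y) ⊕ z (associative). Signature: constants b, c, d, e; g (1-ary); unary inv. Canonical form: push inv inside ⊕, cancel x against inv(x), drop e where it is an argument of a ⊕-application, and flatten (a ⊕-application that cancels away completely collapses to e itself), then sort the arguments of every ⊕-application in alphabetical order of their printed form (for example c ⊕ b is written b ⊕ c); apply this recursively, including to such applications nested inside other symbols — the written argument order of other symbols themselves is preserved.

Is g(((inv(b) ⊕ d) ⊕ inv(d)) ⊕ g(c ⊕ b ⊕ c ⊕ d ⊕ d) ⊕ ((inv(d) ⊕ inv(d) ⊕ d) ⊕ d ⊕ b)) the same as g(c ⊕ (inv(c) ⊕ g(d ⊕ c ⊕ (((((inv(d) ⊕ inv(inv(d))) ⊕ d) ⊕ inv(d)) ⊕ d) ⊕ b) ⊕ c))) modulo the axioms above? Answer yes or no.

Left:  g(((inv(b) ⊕ d) ⊕ inv(d)) ⊕ g(c ⊕ b ⊕ c ⊕ d ⊕ d) ⊕ ((inv(d) ⊕ inv(d) ⊕ d) ⊕ d ⊕ b))
  Focus inside:  ((inv(b) ⊕ d) ⊕ inv(d)) ⊕ g(c ⊕ b ⊕ c ⊕ d ⊕ d) ⊕ ((inv(d) ⊕ inv(d) ⊕ d) ⊕ d ⊕ b)
  Cancel inverse pairs:  b cancels; d cancels
  Combine occurrences:  g(b ⊕ c ⊕ c ⊕ d ⊕ d)
  Rebuild:  g(g(b ⊕ c ⊕ c ⊕ d ⊕ d))
Right:  g(c ⊕ (inv(c) ⊕ g(d ⊕ c ⊕ (((((inv(d) ⊕ inv(inv(d))) ⊕ d) ⊕ inv(d)) ⊕ d) ⊕ b) ⊕ c)))
  Work inside:  c ⊕ (inv(c) ⊕ g(d ⊕ c ⊕ (((((inv(d) ⊕ inv(inv(d))) ⊕ d) ⊕ inv(d)) ⊕ d) ⊕ b) ⊕ c))
  Push inv inside:  distribute inv over ⊕ and collapse double inv
  Cancel inverse pairs:  c cancels
  Collect:  g(b ⊕ c ⊕ c ⊕ d ⊕ d)
  Rebuild:  g(g(b ⊕ c ⊕ c ⊕ d ⊕ d))

Answer: yes — both canonical forms are g(g(b ⊕ c ⊕ c ⊕ d ⊕ d))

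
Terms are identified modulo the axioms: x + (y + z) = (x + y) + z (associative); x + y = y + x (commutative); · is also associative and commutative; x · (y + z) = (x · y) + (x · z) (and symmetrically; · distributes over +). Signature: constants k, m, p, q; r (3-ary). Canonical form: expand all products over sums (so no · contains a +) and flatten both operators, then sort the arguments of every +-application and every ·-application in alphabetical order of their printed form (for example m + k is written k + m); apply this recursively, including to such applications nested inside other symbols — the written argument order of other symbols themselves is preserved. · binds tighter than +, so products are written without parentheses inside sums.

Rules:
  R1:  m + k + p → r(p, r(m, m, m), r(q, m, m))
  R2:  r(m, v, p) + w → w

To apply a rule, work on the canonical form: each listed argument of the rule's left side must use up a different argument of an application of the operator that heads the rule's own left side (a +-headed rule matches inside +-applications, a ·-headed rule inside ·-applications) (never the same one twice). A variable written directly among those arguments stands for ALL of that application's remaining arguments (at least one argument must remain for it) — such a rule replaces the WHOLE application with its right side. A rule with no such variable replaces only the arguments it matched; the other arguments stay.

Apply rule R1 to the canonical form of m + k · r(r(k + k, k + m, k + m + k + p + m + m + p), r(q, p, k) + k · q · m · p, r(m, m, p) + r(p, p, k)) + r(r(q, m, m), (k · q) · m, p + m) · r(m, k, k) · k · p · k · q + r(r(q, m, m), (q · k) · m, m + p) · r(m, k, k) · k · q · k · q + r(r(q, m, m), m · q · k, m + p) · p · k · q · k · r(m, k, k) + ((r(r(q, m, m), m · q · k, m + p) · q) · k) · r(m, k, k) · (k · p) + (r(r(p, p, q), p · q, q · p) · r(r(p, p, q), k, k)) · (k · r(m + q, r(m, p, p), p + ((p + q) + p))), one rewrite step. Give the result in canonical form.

Canonical form:  k · k · p · q · r(m, k, k) · r(r(q, m, m), k · m · q, m + p) + k · k · p · q · r(m, k, k) · r(r(q, m, m), k · m · q, m + p) + k · k · p · q · r(m, k, k) · r(r(q, m, m), k · m · q, m + p) + k · k · q · q · r(m, k, k) · r(r(q, m, m), k · m · q, m + p) + k · r(m + q, r(m, p, p), p + p + p + q) · r(r(p, p, q), k, k) · r(r(p, p, q), p · q, p · q) + k · r(r(k + k, k + m, k + k + m + m + m + p + p), k · m · p · q + r(q, p, k), r(m, m, p) + r(p, p, k)) + m
R1 matches:  uses k, m, p
New term:  k · k · p · q · r(m, k, k) · r(r(q, m, m), k · m · q, m + p) + k · k · p · q · r(m, k, k) · r(r(q, m, m), k · m · q, m + p) + k · k · p · q · r(m, k, k) · r(r(q, m, m), k · m · q, m + p) + k · k · q · q · r(m, k, k) · r(r(q, m, m), k · m · q, m + p) + k · r(m + q, r(m, p, p), p + p + p + q) · r(r(p, p, q), k, k) · r(r(p, p, q), p · q, p · q) + k · r(r(k + k, k + m, k + m + m + p + r(p, r(m, m, m), r(q, m, m))), k · m · p · q + r(q, p, k), r(m, m, p) + r(p, p, k)) + m

Answer: k · k · p · q · r(m, k, k) · r(r(q, m, m), k · m · q, m + p) + k · k · p · q · r(m, k, k) · r(r(q, m, m), k · m · q, m + p) + k · k · p · q · r(m, k, k) · r(r(q, m, m), k · m · q, m + p) + k · k · q · q · r(m, k, k) · r(r(q, m, m), k · m · q, m + p) + k · r(m + q, r(m, p, p), p + p + p + q) · r(r(p, p, q), k, k) · r(r(p, p, q), p · q, p · q) + k · r(r(k + k, k + m, k + m + m + p + r(p, r(m, m, m), r(q, m, m))), k · m · p · q + r(q, p, k), r(m, m, p) + r(p, p, k)) + m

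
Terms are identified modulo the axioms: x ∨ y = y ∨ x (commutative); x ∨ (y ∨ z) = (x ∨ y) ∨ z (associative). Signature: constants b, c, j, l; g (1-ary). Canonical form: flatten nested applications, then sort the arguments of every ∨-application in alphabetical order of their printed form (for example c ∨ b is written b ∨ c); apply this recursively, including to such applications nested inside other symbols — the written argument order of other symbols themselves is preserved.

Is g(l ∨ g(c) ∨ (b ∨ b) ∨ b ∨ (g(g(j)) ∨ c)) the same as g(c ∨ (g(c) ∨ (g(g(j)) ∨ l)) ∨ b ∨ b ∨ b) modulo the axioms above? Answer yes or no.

Left:  g(l ∨ g(c) ∨ (b ∨ b) ∨ b ∨ (g(g(j)) ∨ c))
  Focus inside:  l ∨ g(c) ∨ (b ∨ b) ∨ b ∨ (g(g(j)) ∨ c)
  Flatten:  l ∨ g(c) ∨ b ∨ b ∨ b ∨ g(g(j)) ∨ c
  Sort arguments:  b ∨ b ∨ b ∨ c ∨ g(c) ∨ g(g(j)) ∨ l
  Rebuild:  g(b ∨ b ∨ b ∨ c ∨ g(c) ∨ g(g(j)) ∨ l)
Right:  g(c ∨ (g(c) ∨ (g(g(j)) ∨ l)) ∨ b ∨ b ∨ b)
  Focus inside:  c ∨ (g(c) ∨ (g(g(j)) ∨ l)) ∨ b ∨ b ∨ b
  Flatten:  c ∨ g(c) ∨ g(g(j)) ∨ l ∨ b ∨ b ∨ b
  Order the arguments:  b ∨ b ∨ b ∨ c ∨ g(c) ∨ g(g(j)) ∨ l
  Put back:  g(b ∨ b ∨ b ∨ c ∨ g(c) ∨ g(g(j)) ∨ l)

Answer: yes — both canonical forms are g(b ∨ b ∨ b ∨ c ∨ g(c) ∨ g(g(j)) ∨ l)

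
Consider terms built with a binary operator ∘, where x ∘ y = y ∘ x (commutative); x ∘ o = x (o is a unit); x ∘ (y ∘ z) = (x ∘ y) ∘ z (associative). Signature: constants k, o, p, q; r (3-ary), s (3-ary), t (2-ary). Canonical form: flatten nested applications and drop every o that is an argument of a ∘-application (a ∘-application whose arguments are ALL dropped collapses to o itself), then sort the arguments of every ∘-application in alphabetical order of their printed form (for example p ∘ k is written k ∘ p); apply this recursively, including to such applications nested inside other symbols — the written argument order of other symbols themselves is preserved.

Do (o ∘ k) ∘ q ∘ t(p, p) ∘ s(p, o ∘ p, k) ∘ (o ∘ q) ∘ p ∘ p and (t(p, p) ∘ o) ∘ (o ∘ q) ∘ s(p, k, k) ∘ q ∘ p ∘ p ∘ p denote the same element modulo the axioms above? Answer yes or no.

Left:  (o ∘ k) ∘ q ∘ t(p, p) ∘ s(p, o ∘ p, k) ∘ (o ∘ q) ∘ p ∘ p
  Flatten:  o ∘ k ∘ q ∘ t(p, p) ∘ s(p, o ∘ p, k) ∘ o ∘ q ∘ p ∘ p
  Simplify inside:  s(p, o ∘ p, k)  →  s(p, p, k)
  Units out:  drop o (×2)
  Sort:  k ∘ p ∘ p ∘ q ∘ q ∘ s(p, p, k) ∘ t(p, p)
Right:  (t(p, p) ∘ o) ∘ (o ∘ q) ∘ s(p, k, k) ∘ q ∘ p ∘ p ∘ p
  Flatten:  t(p, p) ∘ o ∘ o ∘ q ∘ s(p, k, k) ∘ q ∘ p ∘ p ∘ p
  Unit:  drop o (×2)
  Order the arguments:  p ∘ p ∘ p ∘ q ∘ q ∘ s(p, k, k) ∘ t(p, p)

Answer: no — k ∘ p ∘ p ∘ q ∘ q ∘ s(p, p, k) ∘ t(p, p) vs p ∘ p ∘ p ∘ q ∘ q ∘ s(p, k, k) ∘ t(p, p)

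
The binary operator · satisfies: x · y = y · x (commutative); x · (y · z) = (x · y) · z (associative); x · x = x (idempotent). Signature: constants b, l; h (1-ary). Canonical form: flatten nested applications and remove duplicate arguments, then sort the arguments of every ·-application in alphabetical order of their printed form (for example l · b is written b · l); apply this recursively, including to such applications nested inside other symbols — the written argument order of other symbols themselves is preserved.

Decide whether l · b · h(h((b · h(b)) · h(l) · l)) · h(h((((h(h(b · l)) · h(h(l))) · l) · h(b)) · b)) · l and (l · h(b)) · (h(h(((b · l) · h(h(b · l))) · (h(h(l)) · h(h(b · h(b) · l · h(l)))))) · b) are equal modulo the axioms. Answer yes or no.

Left:  l · b · h(h((b · h(b)) · h(l) · l)) · h(h((((h(h(b · l)) · h(h(l))) · l) · h(b)) · b)) · l
  Canonicalize subterm:  h(h((b · h(b)) · h(l) · l))  →  h(h(b · h(b) · h(l) · l))
  Simplify inside:  h(h((((h(h(b · l)) · h(h(l))) · l) · h(b)) · b))  →  h(h(b · h(b) · h(h(b · l)) · h(h(l)) · l))
  Drop duplicates:  drop duplicate l
  Sort arguments:  b · h(h(b · h(b) · h(h(b · l)) · h(h(l)) · l)) · h(h(b · h(b) · h(l) · l)) · l
Right:  (l · h(b)) · (h(h(((b · l) · h(h(b · l))) · (h(h(l)) · h(h(b · h(b) · l · h(l)))))) · b)
  Flatten:  l · h(b) · h(h(((b · l) · h(h(b · l))) · (h(h(l)) · h(h(b · h(b) · l · h(l)))))) · b
  Inside:  h(h(((b · l) · h(h(b · l))) · (h(h(l)) · h(h(b · h(b) · l · h(l))))))  →  h(h(b · h(h(b · h(b) · h(l) · l)) · h(h(b · l)) · h(h(l)) · l))
  Sort arguments:  b · h(b) · h(h(b · h(h(b · h(b) · h(l) · l)) · h(h(b · l)) · h(h(l)) · l)) · l

Answer: no — b · h(h(b · h(b) · h(h(b · l)) · h(h(l)) · l)) · h(h(b · h(b) · h(l) · l)) · l vs b · h(b) · h(h(b · h(h(b · h(b) · h(l) · l)) · h(h(b · l)) · h(h(l)) · l)) · l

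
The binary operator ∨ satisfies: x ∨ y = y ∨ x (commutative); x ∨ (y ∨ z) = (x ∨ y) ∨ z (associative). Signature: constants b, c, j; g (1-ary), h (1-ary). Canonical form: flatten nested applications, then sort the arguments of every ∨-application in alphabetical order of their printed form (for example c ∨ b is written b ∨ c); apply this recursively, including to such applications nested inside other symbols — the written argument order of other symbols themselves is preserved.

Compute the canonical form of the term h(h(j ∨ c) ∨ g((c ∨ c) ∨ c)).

Descend into:  h(j ∨ c) ∨ g((c ∨ c) ∨ c)
Simplify inside:  h(j ∨ c)  →  h(c ∨ j)
Canonicalize subterm:  g((c ∨ c) ∨ c)  →  g(c ∨ c ∨ c)
Order the arguments:  g(c ∨ c ∨ c) ∨ h(c ∨ j)
Reassemble:  h(g(c ∨ c ∨ c) ∨ h(c ∨ j))

Answer: h(g(c ∨ c ∨ c) ∨ h(c ∨ j))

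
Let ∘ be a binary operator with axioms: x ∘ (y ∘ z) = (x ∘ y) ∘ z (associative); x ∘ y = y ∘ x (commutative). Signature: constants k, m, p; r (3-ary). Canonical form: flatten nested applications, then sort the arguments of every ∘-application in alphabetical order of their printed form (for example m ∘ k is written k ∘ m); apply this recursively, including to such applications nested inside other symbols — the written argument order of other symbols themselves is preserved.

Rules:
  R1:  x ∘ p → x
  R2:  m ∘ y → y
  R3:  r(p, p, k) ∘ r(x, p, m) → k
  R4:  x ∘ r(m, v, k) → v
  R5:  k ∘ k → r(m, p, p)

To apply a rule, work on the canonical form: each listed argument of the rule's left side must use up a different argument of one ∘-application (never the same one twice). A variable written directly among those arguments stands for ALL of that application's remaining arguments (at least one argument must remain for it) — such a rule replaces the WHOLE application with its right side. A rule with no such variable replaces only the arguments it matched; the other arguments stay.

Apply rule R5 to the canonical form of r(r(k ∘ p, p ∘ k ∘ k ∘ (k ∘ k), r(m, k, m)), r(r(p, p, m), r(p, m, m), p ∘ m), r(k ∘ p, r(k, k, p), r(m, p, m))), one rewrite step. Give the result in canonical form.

Canonical form:  r(r(k ∘ p, k ∘ k ∘ k ∘ k ∘ p, r(m, k, m)), r(r(p, p, m), r(p, m, m), m ∘ p), r(k ∘ p, r(k, k, p), r(m, p, m)))
Apply R5:  consuming k, k
Result:  r(r(k ∘ p, k ∘ k ∘ p ∘ r(m, p, p), r(m, k, m)), r(r(p, p, m), r(p, m, m), m ∘ p), r(k ∘ p, r(k, k, p), r(m, p, m)))

Answer: r(r(k ∘ p, k ∘ k ∘ p ∘ r(m, p, p), r(m, k, m)), r(r(p, p, m), r(p, m, m), m ∘ p), r(k ∘ p, r(k, k, p), r(m, p, m)))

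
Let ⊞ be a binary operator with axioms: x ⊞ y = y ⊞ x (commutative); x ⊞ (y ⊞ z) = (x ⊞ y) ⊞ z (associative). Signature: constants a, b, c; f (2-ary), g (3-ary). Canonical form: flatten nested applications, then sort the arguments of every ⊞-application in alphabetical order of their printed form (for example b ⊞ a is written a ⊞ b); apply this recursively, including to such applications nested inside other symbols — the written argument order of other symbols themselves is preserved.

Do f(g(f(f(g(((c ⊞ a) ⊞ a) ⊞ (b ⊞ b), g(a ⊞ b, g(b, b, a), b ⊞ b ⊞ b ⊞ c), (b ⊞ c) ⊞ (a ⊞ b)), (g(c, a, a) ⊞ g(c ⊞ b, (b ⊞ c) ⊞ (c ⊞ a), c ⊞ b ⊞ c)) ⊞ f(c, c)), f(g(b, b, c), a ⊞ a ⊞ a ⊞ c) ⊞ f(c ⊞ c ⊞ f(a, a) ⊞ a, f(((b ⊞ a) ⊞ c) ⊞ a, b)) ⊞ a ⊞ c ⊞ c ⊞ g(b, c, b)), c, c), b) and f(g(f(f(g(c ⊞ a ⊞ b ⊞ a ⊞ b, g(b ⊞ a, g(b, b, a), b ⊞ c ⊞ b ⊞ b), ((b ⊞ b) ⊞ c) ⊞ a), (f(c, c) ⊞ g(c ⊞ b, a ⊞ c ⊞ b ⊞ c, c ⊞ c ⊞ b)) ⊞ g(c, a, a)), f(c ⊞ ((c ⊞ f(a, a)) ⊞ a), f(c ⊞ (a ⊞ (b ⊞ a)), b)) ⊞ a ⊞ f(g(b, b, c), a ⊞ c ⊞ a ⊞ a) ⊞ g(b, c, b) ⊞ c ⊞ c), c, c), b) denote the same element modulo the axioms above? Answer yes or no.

Answer: yes — both canonical forms are f(g(f(f(g(a ⊞ a ⊞ b ⊞ b ⊞ c, g(a ⊞ b, g(b, b, a), b ⊞ b ⊞ b ⊞ c), a ⊞ b ⊞ b ⊞ c), f(c, c) ⊞ g(b ⊞ c, a ⊞ b ⊞ c ⊞ c, b ⊞ c ⊞ c) ⊞ g(c, a, a)), a ⊞ c ⊞ c ⊞ f(a ⊞ c ⊞ c ⊞ f(a, a), f(a ⊞ a ⊞ b ⊞ c, b)) ⊞ f(g(b, b, c), a ⊞ a ⊞ a ⊞ c) ⊞ g(b, c, b)), c, c), b)

Derivation:
Left:  f(g(f(f(g(((c ⊞ a) ⊞ a) ⊞ (b ⊞ b), g(a ⊞ b, g(b, b, a), b ⊞ b ⊞ b ⊞ c), (b ⊞ c) ⊞ (a ⊞ b)), (g(c, a, a) ⊞ g(c ⊞ b, (b ⊞ c) ⊞ (c ⊞ a), c ⊞ b ⊞ c)) ⊞ f(c, c)), f(g(b, b, c), a ⊞ a ⊞ a ⊞ c) ⊞ f(c ⊞ c ⊞ f(a, a) ⊞ a, f(((b ⊞ a) ⊞ c) ⊞ a, b)) ⊞ a ⊞ c ⊞ c ⊞ g(b, c, b)), c, c), b)
  Focus inside:  f(g(b, b, c), a ⊞ a ⊞ a ⊞ c) ⊞ f(c ⊞ c ⊞ f(a, a) ⊞ a, f(((b ⊞ a) ⊞ c) ⊞ a, b)) ⊞ a ⊞ c ⊞ c ⊞ g(b, c, b)
  Simplify inside:  f(c ⊞ c ⊞ f(a, a) ⊞ a, f(((b ⊞ a) ⊞ c) ⊞ a, b))  →  f(a ⊞ c ⊞ c ⊞ f(a, a), f(a ⊞ a ⊞ b ⊞ c, b))
  Sort:  a ⊞ c ⊞ c ⊞ f(a ⊞ c ⊞ c ⊞ f(a, a), f(a ⊞ a ⊞ b ⊞ c, b)) ⊞ f(g(b, b, c), a ⊞ a ⊞ a ⊞ c) ⊞ g(b, c, b)
  Rebuild:  f(g(f(f(g(a ⊞ a ⊞ b ⊞ b ⊞ c, g(a ⊞ b, g(b, b, a), b ⊞ b ⊞ b ⊞ c), a ⊞ b ⊞ b ⊞ c), f(c, c) ⊞ g(b ⊞ c, a ⊞ b ⊞ c ⊞ c, b ⊞ c ⊞ c) ⊞ g(c, a, a)), a ⊞ c ⊞ c ⊞ f(a ⊞ c ⊞ c ⊞ f(a, a), f(a ⊞ a ⊞ b ⊞ c, b)) ⊞ f(g(b, b, c), a ⊞ a ⊞ a ⊞ c) ⊞ g(b, c, b)), c, c), b)
Right:  f(g(f(f(g(c ⊞ a ⊞ b ⊞ a ⊞ b, g(b ⊞ a, g(b, b, a), b ⊞ c ⊞ b ⊞ b), ((b ⊞ b) ⊞ c) ⊞ a), (f(c, c) ⊞ g(c ⊞ b, a ⊞ c ⊞ b ⊞ c, c ⊞ c ⊞ b)) ⊞ g(c, a, a)), f(c ⊞ ((c ⊞ f(a, a)) ⊞ a), f(c ⊞ (a ⊞ (b ⊞ a)), b)) ⊞ a ⊞ f(g(b, b, c), a ⊞ c ⊞ a ⊞ a) ⊞ g(b, c, b) ⊞ c ⊞ c), c, c), b)
  Work inside:  f(c ⊞ ((c ⊞ f(a, a)) ⊞ a), f(c ⊞ (a ⊞ (b ⊞ a)), b)) ⊞ a ⊞ f(g(b, b, c), a ⊞ c ⊞ a ⊞ a) ⊞ g(b, c, b) ⊞ c ⊞ c
  Canonicalize subterm:  f(c ⊞ ((c ⊞ f(a, a)) ⊞ a), f(c ⊞ (a ⊞ (b ⊞ a)), b))  →  f(a ⊞ c ⊞ c ⊞ f(a, a), f(a ⊞ a ⊞ b ⊞ c, b))
  Canonicalize subterm:  f(g(b, b, c), a ⊞ c ⊞ a ⊞ a)  →  f(g(b, b, c), a ⊞ a ⊞ a ⊞ c)
  Sort arguments:  a ⊞ c ⊞ c ⊞ f(a ⊞ c ⊞ c ⊞ f(a, a), f(a ⊞ a ⊞ b ⊞ c, b)) ⊞ f(g(b, b, c), a ⊞ a ⊞ a ⊞ c) ⊞ g(b, c, b)
  Rebuild:  f(g(f(f(g(a ⊞ a ⊞ b ⊞ b ⊞ c, g(a ⊞ b, g(b, b, a), b ⊞ b ⊞ b ⊞ c), a ⊞ b ⊞ b ⊞ c), f(c, c) ⊞ g(b ⊞ c, a ⊞ b ⊞ c ⊞ c, b ⊞ c ⊞ c) ⊞ g(c, a, a)), a ⊞ c ⊞ c ⊞ f(a ⊞ c ⊞ c ⊞ f(a, a), f(a ⊞ a ⊞ b ⊞ c, b)) ⊞ f(g(b, b, c), a ⊞ a ⊞ a ⊞ c) ⊞ g(b, c, b)), c, c), b)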